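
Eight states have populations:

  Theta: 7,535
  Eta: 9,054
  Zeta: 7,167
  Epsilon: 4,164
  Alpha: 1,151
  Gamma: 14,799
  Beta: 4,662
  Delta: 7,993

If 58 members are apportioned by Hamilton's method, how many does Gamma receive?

15

Standard divisor: 56525 ÷ 58 ≈ 974.569.
Standard quotas: Theta 7.7316, Eta 9.2903, Zeta 7.3540, Epsilon 4.2727, Alpha 1.1810, Gamma 15.1852, Beta 4.7837, Delta 8.2016.
Lower quotas: Theta 7, Eta 9, Zeta 7, Epsilon 4, Alpha 1, Gamma 15, Beta 4, Delta 8 (sum 55, leaving 3 seats).
Remainders in descending order: Beta 0.7837, Theta 0.7316, Zeta 0.3540, Eta 0.2903, Epsilon 0.2727, Delta 0.2016, Gamma 0.1852, Alpha 0.1810.
Largest remainders: Beta, Theta, Zeta receive the extra seats.
Gamma receives 15.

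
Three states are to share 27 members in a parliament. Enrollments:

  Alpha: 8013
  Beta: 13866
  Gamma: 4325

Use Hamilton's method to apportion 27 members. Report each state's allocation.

Total 26204; standard divisor 26204/27 ≈ 970.519.
Standard quotas: Alpha 8.2564, Beta 14.2872, Gamma 4.4564.
Lower quotas: Alpha 8, Beta 14, Gamma 4 (sum 26, leaving 1 seat).
Remainders in descending order: Gamma 0.4564, Beta 0.2872, Alpha 0.2564.
The surplus seat goes to Gamma.

Alpha 8, Beta 14, Gamma 5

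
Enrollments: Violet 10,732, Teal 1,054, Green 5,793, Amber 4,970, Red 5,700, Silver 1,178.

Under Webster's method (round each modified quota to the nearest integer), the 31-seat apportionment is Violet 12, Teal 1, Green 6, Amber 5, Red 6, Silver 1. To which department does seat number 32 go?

Priority for the next seat is population ÷ (current seats + 0.5).
Priorities: Violet 858.560, Teal 702.667, Green 891.231, Amber 903.636, Red 876.923, Silver 785.333.
Highest priority: Amber.

Amber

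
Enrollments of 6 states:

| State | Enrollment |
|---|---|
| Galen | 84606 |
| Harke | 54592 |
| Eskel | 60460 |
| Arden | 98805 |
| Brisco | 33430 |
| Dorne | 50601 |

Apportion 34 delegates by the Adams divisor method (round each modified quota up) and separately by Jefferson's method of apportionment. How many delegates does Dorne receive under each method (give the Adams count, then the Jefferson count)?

Adams: Galen 7, Harke 5, Eskel 5, Arden 9, Brisco 3, Dorne 5.
Jefferson: Galen 8, Harke 5, Eskel 5, Arden 9, Brisco 3, Dorne 4.
Dorne gets 5 under Adams and 4 under Jefferson.

5 and 4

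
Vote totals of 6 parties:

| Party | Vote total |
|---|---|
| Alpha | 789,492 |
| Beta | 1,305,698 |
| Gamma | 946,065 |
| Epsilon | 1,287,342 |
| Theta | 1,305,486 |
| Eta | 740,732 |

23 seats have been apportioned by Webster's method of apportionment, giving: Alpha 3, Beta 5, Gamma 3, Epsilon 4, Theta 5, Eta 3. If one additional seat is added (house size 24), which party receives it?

Priority for the next seat is population ÷ (current seats + 0.5).
Priorities: Alpha 225569.143, Beta 237399.636, Gamma 270304.286, Epsilon 286076.000, Theta 237361.091, Eta 211637.714.
Highest priority: Epsilon.

Epsilon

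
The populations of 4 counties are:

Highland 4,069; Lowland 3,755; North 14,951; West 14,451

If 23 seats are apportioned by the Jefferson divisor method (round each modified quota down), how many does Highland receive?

Standard divisor 37226/23 ≈ 1618.522; standard quotas: Highland 2.514, Lowland 2.320, North 9.237, West 8.929.
Rounding down gives 2, 2, 9, 8 = 21 seats, so the divisor must be adjusted.
With modified divisor 1470: modified quotas Highland 2.768, Lowland 2.554, North 10.171, West 9.831.
Rounding down: Highland 2, Lowland 2, North 10, West 9 (total 23).
Highland receives 2.

2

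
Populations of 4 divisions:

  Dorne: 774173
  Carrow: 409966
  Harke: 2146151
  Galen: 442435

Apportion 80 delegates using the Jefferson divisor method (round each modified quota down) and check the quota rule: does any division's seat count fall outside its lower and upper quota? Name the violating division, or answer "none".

Standard quotas: Dorne 16.416, Carrow 8.693, Harke 45.509, Galen 9.382.
Jefferson allocation: Dorne 16, Carrow 8, Harke 47, Galen 9.
Harke has quota 45.509 (lower 45, upper 46) but receives 47 — outside the quota interval.

Harke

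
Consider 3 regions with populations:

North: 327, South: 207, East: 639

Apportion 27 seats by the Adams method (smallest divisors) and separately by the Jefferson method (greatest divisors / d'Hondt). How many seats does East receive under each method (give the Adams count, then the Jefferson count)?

14 and 15

Adams: North 8, South 5, East 14.
Jefferson: North 7, South 5, East 15.
East gets 14 under Adams and 15 under Jefferson.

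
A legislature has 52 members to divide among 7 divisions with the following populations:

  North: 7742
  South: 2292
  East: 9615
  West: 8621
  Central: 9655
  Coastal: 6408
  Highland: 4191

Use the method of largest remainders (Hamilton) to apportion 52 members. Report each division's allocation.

Total 48524; standard divisor 48524/52 ≈ 933.154.
Standard quotas: North 8.2966, South 2.4562, East 10.3038, West 9.2386, Central 10.3466, Coastal 6.8670, Highland 4.4912.
Lower quotas: North 8, South 2, East 10, West 9, Central 10, Coastal 6, Highland 4 (sum 49, leaving 3 seats).
Remainders in descending order: Coastal 0.8670, Highland 0.4912, South 0.4562, Central 0.3466, East 0.3038, North 0.2966, West 0.2386.
The surplus seats go to Coastal, Highland, South.

North 8, South 3, East 10, West 9, Central 10, Coastal 7, Highland 5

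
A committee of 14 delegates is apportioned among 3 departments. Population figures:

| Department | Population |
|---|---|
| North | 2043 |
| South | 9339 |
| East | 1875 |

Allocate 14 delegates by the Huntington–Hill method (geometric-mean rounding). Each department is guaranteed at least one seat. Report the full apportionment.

With divisor 937: modified quotas North 2.180, South 9.967, East 2.001.
Geometric-mean thresholds: North √(2·3)=2.449, South √(9·10)=9.487, East √(2·3)=2.449.
Each quota rounded against its threshold gives North 2, South 10, East 2 (total 14).

North 2, South 10, East 2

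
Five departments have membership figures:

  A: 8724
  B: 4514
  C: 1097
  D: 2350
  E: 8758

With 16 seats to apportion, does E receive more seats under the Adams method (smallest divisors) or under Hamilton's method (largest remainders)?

Hamilton

Adams: A 5, B 3, C 1, D 2, E 5.
Hamilton: A 5, B 3, C 1, D 1, E 6.
E gets 5 under Adams and 6 under Hamilton.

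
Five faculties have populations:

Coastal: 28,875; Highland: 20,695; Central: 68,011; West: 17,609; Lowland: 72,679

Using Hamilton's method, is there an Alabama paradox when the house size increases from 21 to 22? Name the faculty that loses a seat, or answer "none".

At 21 seats: Coastal 3, Highland 2, Central 7, West 2, Lowland 7.
At 22 seats: Coastal 3, Highland 2, Central 7, West 2, Lowland 8.
No faculty's allocation decreased.

none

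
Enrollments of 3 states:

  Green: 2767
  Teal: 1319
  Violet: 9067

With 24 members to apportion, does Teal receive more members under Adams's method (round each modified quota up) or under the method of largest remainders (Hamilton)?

Adams

Adams: Green 5, Teal 3, Violet 16.
Hamilton: Green 5, Teal 2, Violet 17.
Teal gets 3 under Adams and 2 under Hamilton.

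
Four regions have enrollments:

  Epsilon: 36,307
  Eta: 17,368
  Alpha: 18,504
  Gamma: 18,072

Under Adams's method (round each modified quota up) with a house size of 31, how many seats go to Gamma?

6

Standard divisor 90251/31 ≈ 2911.323; standard quotas: Epsilon 12.471, Eta 5.966, Alpha 6.356, Gamma 6.207.
Rounding up gives 13, 6, 7, 7 = 33 seats, so the divisor must be adjusted.
With modified divisor 3050: modified quotas Epsilon 11.904, Eta 5.694, Alpha 6.067, Gamma 5.925.
Rounding up: Epsilon 12, Eta 6, Alpha 7, Gamma 6 (total 31).
Gamma receives 6.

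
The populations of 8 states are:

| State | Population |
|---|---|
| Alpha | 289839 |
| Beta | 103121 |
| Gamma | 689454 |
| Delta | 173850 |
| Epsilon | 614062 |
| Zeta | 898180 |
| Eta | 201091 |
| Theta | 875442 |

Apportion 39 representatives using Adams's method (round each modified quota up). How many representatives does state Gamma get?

Standard divisor 3845039/39 ≈ 98590.744; standard quotas: Alpha 2.940, Beta 1.046, Gamma 6.993, Delta 1.763, Epsilon 6.228, Zeta 9.110, Eta 2.040, Theta 8.880.
Rounding up gives 3, 2, 7, 2, 7, 10, 3, 9 = 43 seats, so the divisor must be adjusted.
With modified divisor 106300: modified quotas Alpha 2.727, Beta 0.970, Gamma 6.486, Delta 1.635, Epsilon 5.777, Zeta 8.449, Eta 1.892, Theta 8.236.
Rounding up: Alpha 3, Beta 1, Gamma 7, Delta 2, Epsilon 6, Zeta 9, Eta 2, Theta 9 (total 39).
Gamma receives 7.

7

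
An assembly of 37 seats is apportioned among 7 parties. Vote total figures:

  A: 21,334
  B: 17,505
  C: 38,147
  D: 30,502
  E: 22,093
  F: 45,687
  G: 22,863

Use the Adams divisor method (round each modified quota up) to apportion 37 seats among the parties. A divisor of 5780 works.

A 4, B 4, C 7, D 6, E 4, F 8, G 4

With modified divisor 5780: modified quotas A 3.691, B 3.029, C 6.600, D 5.277, E 3.822, F 7.904, G 3.956.
Rounding up: A 4, B 4, C 7, D 6, E 4, F 8, G 4 (total 37).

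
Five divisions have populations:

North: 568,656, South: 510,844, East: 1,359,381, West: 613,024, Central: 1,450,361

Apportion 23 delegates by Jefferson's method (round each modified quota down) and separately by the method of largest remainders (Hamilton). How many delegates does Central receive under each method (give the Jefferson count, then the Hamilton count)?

Jefferson: North 3, South 2, East 7, West 3, Central 8.
Hamilton: North 3, South 3, East 7, West 3, Central 7.
Central gets 8 under Jefferson and 7 under Hamilton.

8 and 7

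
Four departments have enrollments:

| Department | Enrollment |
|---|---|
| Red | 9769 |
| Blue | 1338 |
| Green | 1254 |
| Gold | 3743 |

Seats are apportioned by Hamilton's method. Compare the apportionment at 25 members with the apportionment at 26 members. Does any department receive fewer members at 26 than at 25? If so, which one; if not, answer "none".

At 25 seats: Red 15, Blue 2, Green 2, Gold 6.
At 26 seats: Red 16, Blue 2, Green 2, Gold 6.
No department's allocation decreased.

none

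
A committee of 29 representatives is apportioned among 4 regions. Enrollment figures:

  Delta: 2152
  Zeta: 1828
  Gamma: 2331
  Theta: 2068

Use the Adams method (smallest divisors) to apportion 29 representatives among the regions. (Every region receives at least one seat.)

Standard divisor 8379/29 ≈ 288.931; standard quotas: Delta 7.448, Zeta 6.327, Gamma 8.068, Theta 7.157.
Rounding up gives 8, 7, 9, 8 = 32 seats, so the divisor must be adjusted.
With modified divisor 306: modified quotas Delta 7.033, Zeta 5.974, Gamma 7.618, Theta 6.758.
Rounding up: Delta 8, Zeta 6, Gamma 8, Theta 7 (total 29).

Delta 8, Zeta 6, Gamma 8, Theta 7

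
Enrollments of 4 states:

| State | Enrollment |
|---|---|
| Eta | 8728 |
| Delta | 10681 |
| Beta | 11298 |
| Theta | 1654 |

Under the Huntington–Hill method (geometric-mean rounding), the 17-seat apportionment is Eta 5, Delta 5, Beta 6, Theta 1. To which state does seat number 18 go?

Priority for the next seat is population ÷ (√(s·(s+1))).
Priorities: Eta 1593.507, Delta 1950.075, Beta 1743.319, Theta 1169.555.
Highest priority: Delta.

Delta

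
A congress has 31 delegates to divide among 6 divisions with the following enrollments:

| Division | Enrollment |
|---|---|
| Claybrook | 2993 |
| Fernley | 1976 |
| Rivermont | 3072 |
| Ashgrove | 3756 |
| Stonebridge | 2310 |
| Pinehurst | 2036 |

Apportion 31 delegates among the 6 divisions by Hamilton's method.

The standard divisor is 16143/31 ≈ 520.742.
Standard quotas: Claybrook 5.748, Fernley 3.795, Rivermont 5.899, Ashgrove 7.213, Stonebridge 4.436, Pinehurst 3.910.
Lower quotas: Claybrook 5, Fernley 3, Rivermont 5, Ashgrove 7, Stonebridge 4, Pinehurst 3 (sum 27, leaving 4 seats).
Remainders in descending order: Pinehurst 0.910, Rivermont 0.899, Fernley 0.795, Claybrook 0.748, Stonebridge 0.436, Ashgrove 0.213.
Largest remainders: Pinehurst, Rivermont, Fernley, Claybrook receive the extra seats.

Claybrook: 6; Fernley: 4; Rivermont: 6; Ashgrove: 7; Stonebridge: 4; Pinehurst: 4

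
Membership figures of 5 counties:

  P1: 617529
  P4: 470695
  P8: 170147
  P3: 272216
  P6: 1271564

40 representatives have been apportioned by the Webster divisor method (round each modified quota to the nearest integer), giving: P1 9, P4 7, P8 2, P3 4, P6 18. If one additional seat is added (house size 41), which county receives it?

Priority for the next seat is population ÷ (current seats + 0.5).
Priorities: P1 65003.053, P4 62759.333, P8 68058.800, P3 60492.444, P6 68733.189.
Highest priority: P6.

P6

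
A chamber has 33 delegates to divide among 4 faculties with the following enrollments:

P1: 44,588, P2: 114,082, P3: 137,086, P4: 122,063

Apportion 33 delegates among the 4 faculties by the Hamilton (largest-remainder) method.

Standard divisor: 417819 ÷ 33 ≈ 12661.182.
Standard quotas: P1 3.5216, P2 9.0104, P3 10.8273, P4 9.6407.
Lower quotas: P1 3, P2 9, P3 10, P4 9 (sum 31, leaving 2 seats).
Remainders in descending order: P3 0.8273, P4 0.6407, P1 0.5216, P2 0.0104.
Largest remainders: P3, P4 receive the extra seats.

P1 3; P2 9; P3 11; P4 10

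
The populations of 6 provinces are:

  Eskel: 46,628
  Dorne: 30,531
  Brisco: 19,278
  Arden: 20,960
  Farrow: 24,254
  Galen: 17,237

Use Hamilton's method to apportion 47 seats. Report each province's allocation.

Total 158888; standard divisor 158888/47 ≈ 3380.596.
Standard quotas: Eskel 13.7928, Dorne 9.0312, Brisco 5.7025, Arden 6.2001, Farrow 7.1745, Galen 5.0988.
Lower quotas: Eskel 13, Dorne 9, Brisco 5, Arden 6, Farrow 7, Galen 5 (sum 45, leaving 2 seats).
Remainders in descending order: Eskel 0.7928, Brisco 0.7025, Arden 0.2001, Farrow 0.1745, Galen 0.0988, Dorne 0.0312.
Largest remainders: Eskel, Brisco receive the extra seats.

Eskel=14, Dorne=9, Brisco=6, Arden=6, Farrow=7, Galen=5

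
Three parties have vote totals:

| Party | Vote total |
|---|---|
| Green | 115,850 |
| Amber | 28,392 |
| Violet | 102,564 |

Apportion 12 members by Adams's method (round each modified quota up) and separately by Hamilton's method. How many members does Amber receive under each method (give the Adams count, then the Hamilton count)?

Adams: Green 5, Amber 2, Violet 5.
Hamilton: Green 6, Amber 1, Violet 5.
Amber gets 2 under Adams and 1 under Hamilton.

2 and 1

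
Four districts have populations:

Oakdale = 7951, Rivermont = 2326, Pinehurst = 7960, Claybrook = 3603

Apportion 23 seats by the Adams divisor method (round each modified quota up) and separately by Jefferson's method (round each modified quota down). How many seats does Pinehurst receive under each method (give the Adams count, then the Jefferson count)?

Adams: Oakdale 8, Rivermont 3, Pinehurst 8, Claybrook 4.
Jefferson: Oakdale 8, Rivermont 2, Pinehurst 9, Claybrook 4.
Pinehurst gets 8 under Adams and 9 under Jefferson.

8 and 9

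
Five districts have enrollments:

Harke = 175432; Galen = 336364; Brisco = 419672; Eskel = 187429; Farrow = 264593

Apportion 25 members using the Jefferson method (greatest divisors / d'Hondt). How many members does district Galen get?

Standard divisor 1383490/25 ≈ 55339.6; standard quotas: Harke 3.170, Galen 6.078, Brisco 7.584, Eskel 3.387, Farrow 4.781.
Rounding down gives 3, 6, 7, 3, 4 = 23 seats, so the divisor must be adjusted.
With modified divisor 50300: modified quotas Harke 3.488, Galen 6.687, Brisco 8.343, Eskel 3.726, Farrow 5.260.
Rounding down: Harke 3, Galen 6, Brisco 8, Eskel 3, Farrow 5 (total 25).
Galen receives 6.

6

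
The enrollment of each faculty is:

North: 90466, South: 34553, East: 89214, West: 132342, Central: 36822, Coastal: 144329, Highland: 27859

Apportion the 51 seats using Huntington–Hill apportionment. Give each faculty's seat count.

With divisor 10680: modified quotas North 8.471, South 3.235, East 8.353, West 12.392, Central 3.448, Coastal 13.514, Highland 2.609.
Geometric-mean thresholds: North √(8·9)=8.485, South √(3·4)=3.464, East √(8·9)=8.485, West √(12·13)=12.490, Central √(3·4)=3.464, Coastal √(13·14)=13.491, Highland √(2·3)=2.449.
Each quota rounded against its threshold gives North 8, South 3, East 8, West 12, Central 3, Coastal 14, Highland 3 (total 51).

North 8; South 3; East 8; West 12; Central 3; Coastal 14; Highland 3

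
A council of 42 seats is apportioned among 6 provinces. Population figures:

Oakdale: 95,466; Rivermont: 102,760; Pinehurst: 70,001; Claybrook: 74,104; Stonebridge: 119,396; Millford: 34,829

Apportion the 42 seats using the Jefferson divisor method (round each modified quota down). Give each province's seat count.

Standard divisor 496556/42 ≈ 11822.762; standard quotas: Oakdale 8.075, Rivermont 8.692, Pinehurst 5.921, Claybrook 6.268, Stonebridge 10.099, Millford 2.946.
Rounding down gives 8, 8, 5, 6, 10, 2 = 39 seats, so the divisor must be adjusted.
With modified divisor 11100: modified quotas Oakdale 8.601, Rivermont 9.258, Pinehurst 6.306, Claybrook 6.676, Stonebridge 10.756, Millford 3.138.
Rounding down: Oakdale 8, Rivermont 9, Pinehurst 6, Claybrook 6, Stonebridge 10, Millford 3 (total 42).

Oakdale 8, Rivermont 9, Pinehurst 6, Claybrook 6, Stonebridge 10, Millford 3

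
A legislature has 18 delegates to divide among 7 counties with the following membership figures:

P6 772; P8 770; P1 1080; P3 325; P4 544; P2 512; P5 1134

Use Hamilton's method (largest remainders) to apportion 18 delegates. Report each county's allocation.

P6: 3, P8: 2, P1: 4, P3: 1, P4: 2, P2: 2, P5: 4

Total 5137; standard divisor 5137/18 ≈ 285.389.
Standard quotas: P6 2.705, P8 2.698, P1 3.784, P3 1.139, P4 1.906, P2 1.794, P5 3.974.
Lower quotas: P6 2, P8 2, P1 3, P3 1, P4 1, P2 1, P5 3 (sum 13, leaving 5 seats).
Remainders in descending order: P5 0.974, P4 0.906, P2 0.794, P1 0.784, P6 0.705, P8 0.698, P3 0.139.
Largest remainders: P5, P4, P2, P1, P6 receive the extra seats.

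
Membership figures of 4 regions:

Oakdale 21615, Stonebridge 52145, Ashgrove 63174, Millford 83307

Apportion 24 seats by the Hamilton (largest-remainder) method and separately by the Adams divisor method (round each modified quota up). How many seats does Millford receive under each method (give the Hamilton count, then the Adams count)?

Hamilton: Oakdale 2, Stonebridge 6, Ashgrove 7, Millford 9.
Adams: Oakdale 3, Stonebridge 6, Ashgrove 7, Millford 8.
Millford gets 9 under Hamilton and 8 under Adams.

9 and 8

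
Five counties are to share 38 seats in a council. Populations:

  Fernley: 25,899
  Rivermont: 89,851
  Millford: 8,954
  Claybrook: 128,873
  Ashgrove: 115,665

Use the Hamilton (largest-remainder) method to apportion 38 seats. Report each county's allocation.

Standard divisor: 369242 ÷ 38 ≈ 9716.895.
Standard quotas: Fernley 2.6654, Rivermont 9.2469, Millford 0.9215, Claybrook 13.2628, Ashgrove 11.9035.
Lower quotas: Fernley 2, Rivermont 9, Millford 0, Claybrook 13, Ashgrove 11 (sum 35, leaving 3 seats).
Remainders in descending order: Millford 0.9215, Ashgrove 0.9035, Fernley 0.6654, Claybrook 0.2628, Rivermont 0.2469.
The surplus seats go to Millford, Ashgrove, Fernley.

Fernley: 3; Rivermont: 9; Millford: 1; Claybrook: 13; Ashgrove: 12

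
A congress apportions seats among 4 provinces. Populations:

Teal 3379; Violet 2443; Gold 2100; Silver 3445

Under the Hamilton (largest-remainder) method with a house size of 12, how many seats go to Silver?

Total 11367; standard divisor 11367/12 ≈ 947.25.
Standard quotas: Teal 3.567, Violet 2.579, Gold 2.217, Silver 3.637.
Lower quotas: Teal 3, Violet 2, Gold 2, Silver 3 (sum 10, leaving 2 seats).
Remainders in descending order: Silver 0.637, Violet 0.579, Teal 0.567, Gold 0.217.
Largest remainders: Silver, Violet receive the extra seats.
Silver receives 4.

4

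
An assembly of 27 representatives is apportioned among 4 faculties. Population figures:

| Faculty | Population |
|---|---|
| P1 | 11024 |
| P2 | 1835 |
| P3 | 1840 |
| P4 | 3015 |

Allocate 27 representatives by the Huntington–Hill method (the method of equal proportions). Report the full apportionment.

With divisor 671: modified quotas P1 16.429, P2 2.735, P3 2.742, P4 4.493.
Geometric-mean thresholds: P1 √(16·17)=16.492, P2 √(2·3)=2.449, P3 √(2·3)=2.449, P4 √(4·5)=4.472.
Each quota rounded against its threshold gives P1 16, P2 3, P3 3, P4 5 (total 27).

P1 16, P2 3, P3 3, P4 5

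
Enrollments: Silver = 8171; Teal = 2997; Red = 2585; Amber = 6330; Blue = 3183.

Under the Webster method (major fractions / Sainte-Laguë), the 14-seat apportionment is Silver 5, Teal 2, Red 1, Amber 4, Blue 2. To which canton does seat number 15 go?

Priority for the next seat is population ÷ (current seats + 0.5).
Priorities: Silver 1485.636, Teal 1198.800, Red 1723.333, Amber 1406.667, Blue 1273.200.
Highest priority: Red.

Red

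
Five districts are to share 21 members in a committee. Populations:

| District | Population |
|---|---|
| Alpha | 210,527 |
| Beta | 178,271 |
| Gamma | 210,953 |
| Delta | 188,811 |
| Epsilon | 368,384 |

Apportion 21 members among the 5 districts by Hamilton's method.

Alpha 4; Beta 3; Gamma 4; Delta 3; Epsilon 7

Total 1156946; standard divisor 1156946/21 ≈ 55092.667.
Standard quotas: Alpha 3.8213, Beta 3.2358, Gamma 3.8291, Delta 3.4272, Epsilon 6.6866.
Lower quotas: Alpha 3, Beta 3, Gamma 3, Delta 3, Epsilon 6 (sum 18, leaving 3 seats).
Remainders in descending order: Gamma 0.8291, Alpha 0.8213, Epsilon 0.6866, Delta 0.4272, Beta 0.2358.
Largest remainders: Gamma, Alpha, Epsilon receive the extra seats.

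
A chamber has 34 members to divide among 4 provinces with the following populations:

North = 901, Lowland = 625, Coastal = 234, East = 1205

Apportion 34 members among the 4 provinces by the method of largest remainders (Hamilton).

North: 10, Lowland: 7, Coastal: 3, East: 14

The standard divisor is 2965/34 ≈ 87.206.
Standard quotas: North 10.332, Lowland 7.167, Coastal 2.683, East 13.818.
Lower quotas: North 10, Lowland 7, Coastal 2, East 13 (sum 32, leaving 2 seats).
Remainders in descending order: East 0.818, Coastal 0.683, North 0.332, Lowland 0.167.
The surplus seats go to East, Coastal.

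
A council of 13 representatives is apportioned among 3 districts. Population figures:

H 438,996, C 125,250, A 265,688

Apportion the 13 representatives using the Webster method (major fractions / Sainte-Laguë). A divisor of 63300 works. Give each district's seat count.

H 7, C 2, A 4

With modified divisor 63300: modified quotas H 6.935, C 1.979, A 4.197.
Rounding to the nearest integer: H 7, C 2, A 4 (total 13).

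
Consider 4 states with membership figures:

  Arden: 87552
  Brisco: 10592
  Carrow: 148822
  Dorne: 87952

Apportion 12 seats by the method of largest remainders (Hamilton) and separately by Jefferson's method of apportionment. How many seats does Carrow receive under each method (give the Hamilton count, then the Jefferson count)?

Hamilton: Arden 3, Brisco 1, Carrow 5, Dorne 3.
Jefferson: Arden 3, Brisco 0, Carrow 6, Dorne 3.
Carrow gets 5 under Hamilton and 6 under Jefferson.

5 and 6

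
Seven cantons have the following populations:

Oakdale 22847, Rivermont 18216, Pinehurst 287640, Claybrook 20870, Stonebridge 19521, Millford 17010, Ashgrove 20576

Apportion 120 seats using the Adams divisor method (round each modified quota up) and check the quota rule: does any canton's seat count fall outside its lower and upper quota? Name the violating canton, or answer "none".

Standard quotas: Oakdale 6.742, Rivermont 5.375, Pinehurst 84.875, Claybrook 6.158, Stonebridge 5.760, Millford 5.019, Ashgrove 6.071.
Adams allocation: Oakdale 7, Rivermont 6, Pinehurst 83, Claybrook 7, Stonebridge 6, Millford 5, Ashgrove 6.
Pinehurst has quota 84.875 (lower 84, upper 85) but receives 83 — outside the quota interval.

Pinehurst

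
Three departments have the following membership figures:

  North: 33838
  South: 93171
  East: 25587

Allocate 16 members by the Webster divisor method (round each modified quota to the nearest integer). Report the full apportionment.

North: 3, South: 10, East: 3

Standard divisor 152596/16 ≈ 9537.25; standard quotas: North 3.548, South 9.769, East 2.683.
Rounding to the nearest integer gives 4, 10, 3 = 17 seats, so the divisor must be adjusted.
With modified divisor 9740: modified quotas North 3.474, South 9.566, East 2.627.
Rounding to the nearest integer: North 3, South 10, East 3 (total 16).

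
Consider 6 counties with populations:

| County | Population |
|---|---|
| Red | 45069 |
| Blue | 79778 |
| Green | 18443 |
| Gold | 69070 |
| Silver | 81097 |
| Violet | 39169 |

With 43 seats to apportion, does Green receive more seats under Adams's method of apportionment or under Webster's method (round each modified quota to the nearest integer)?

Adams: Red 6, Blue 10, Green 3, Gold 9, Silver 10, Violet 5.
Webster: Red 6, Blue 10, Green 2, Gold 9, Silver 11, Violet 5.
Green gets 3 under Adams and 2 under Webster.

Adams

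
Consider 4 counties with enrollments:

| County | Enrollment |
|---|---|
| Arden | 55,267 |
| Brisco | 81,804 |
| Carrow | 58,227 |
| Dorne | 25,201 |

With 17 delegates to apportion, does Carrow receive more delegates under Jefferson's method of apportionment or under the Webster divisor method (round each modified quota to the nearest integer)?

Jefferson: Arden 4, Brisco 7, Carrow 4, Dorne 2.
Webster: Arden 4, Brisco 6, Carrow 5, Dorne 2.
Carrow gets 4 under Jefferson and 5 under Webster.

Webster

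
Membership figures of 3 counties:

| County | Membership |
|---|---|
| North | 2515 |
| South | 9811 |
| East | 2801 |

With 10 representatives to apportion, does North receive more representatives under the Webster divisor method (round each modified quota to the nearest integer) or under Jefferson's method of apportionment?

Webster

Webster: North 2, South 6, East 2.
Jefferson: North 1, South 7, East 2.
North gets 2 under Webster and 1 under Jefferson.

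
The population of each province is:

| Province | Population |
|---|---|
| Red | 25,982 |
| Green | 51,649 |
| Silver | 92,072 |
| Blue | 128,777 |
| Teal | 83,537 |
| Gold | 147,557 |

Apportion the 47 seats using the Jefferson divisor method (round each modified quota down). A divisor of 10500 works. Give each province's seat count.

With modified divisor 10500: modified quotas Red 2.474, Green 4.919, Silver 8.769, Blue 12.264, Teal 7.956, Gold 14.053.
Rounding down: Red 2, Green 4, Silver 8, Blue 12, Teal 7, Gold 14 (total 47).

Red: 2; Green: 4; Silver: 8; Blue: 12; Teal: 7; Gold: 14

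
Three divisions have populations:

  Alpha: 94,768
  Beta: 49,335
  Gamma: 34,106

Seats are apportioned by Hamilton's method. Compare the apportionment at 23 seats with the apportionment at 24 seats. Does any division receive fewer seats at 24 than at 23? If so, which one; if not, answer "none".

At 23 seats: Alpha 12, Beta 6, Gamma 5.
At 24 seats: Alpha 13, Beta 7, Gamma 4.
Gamma drops from 5 to 4.

Gamma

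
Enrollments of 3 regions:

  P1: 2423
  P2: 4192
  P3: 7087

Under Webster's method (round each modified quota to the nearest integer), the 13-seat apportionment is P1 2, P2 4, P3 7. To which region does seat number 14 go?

P1

Priority for the next seat is population ÷ (current seats + 0.5).
Priorities: P1 969.200, P2 931.556, P3 944.933.
Highest priority: P1.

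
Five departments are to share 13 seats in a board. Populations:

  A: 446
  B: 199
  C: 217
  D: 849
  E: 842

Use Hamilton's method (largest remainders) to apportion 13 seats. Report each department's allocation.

The standard divisor is 2553/13 ≈ 196.385.
Standard quotas: A 2.271, B 1.013, C 1.105, D 4.323, E 4.288.
Lower quotas: A 2, B 1, C 1, D 4, E 4 (sum 12, leaving 1 seat).
Remainders in descending order: D 0.323, E 0.288, A 0.271, C 0.105, B 0.013.
Largest remainder: D receives the extra seat.

A=2, B=1, C=1, D=5, E=4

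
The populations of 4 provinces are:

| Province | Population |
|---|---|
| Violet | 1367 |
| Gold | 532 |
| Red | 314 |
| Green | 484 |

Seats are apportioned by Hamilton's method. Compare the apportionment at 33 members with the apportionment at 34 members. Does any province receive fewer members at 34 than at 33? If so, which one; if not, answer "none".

none

At 33 seats: Violet 17, Gold 6, Red 4, Green 6.
At 34 seats: Violet 17, Gold 7, Red 4, Green 6.
No province's allocation decreased.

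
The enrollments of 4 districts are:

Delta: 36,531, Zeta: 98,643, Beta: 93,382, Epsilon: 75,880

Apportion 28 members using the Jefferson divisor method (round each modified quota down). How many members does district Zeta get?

9

Standard divisor 304436/28 ≈ 10872.714; standard quotas: Delta 3.360, Zeta 9.073, Beta 8.589, Epsilon 6.979.
Rounding down gives 3, 9, 8, 6 = 26 seats, so the divisor must be adjusted.
With modified divisor 10100: modified quotas Delta 3.617, Zeta 9.767, Beta 9.246, Epsilon 7.513.
Rounding down: Delta 3, Zeta 9, Beta 9, Epsilon 7 (total 28).
Zeta receives 9.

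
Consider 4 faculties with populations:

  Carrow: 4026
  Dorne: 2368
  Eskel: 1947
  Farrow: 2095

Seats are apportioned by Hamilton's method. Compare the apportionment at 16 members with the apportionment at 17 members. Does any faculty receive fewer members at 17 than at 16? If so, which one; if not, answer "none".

none

At 16 seats: Carrow 6, Dorne 4, Eskel 3, Farrow 3.
At 17 seats: Carrow 7, Dorne 4, Eskel 3, Farrow 3.
No faculty's allocation decreased.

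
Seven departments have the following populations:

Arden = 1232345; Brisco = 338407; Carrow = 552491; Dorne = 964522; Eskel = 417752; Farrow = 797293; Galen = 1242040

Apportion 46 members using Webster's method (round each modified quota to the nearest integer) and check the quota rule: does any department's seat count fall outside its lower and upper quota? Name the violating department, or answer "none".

none

Standard quotas: Arden 10.224, Brisco 2.807, Carrow 4.583, Dorne 8.002, Eskel 3.466, Farrow 6.614, Galen 10.304.
Webster allocation: Arden 10, Brisco 3, Carrow 5, Dorne 8, Eskel 3, Farrow 7, Galen 10.
Every allocation lies between the lower and upper quota.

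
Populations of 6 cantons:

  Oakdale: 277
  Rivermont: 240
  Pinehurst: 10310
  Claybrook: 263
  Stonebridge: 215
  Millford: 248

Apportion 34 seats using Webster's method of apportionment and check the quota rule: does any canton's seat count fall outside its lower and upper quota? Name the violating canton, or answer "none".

Standard quotas: Oakdale 0.815, Rivermont 0.706, Pinehurst 30.342, Claybrook 0.774, Stonebridge 0.633, Millford 0.730.
Webster allocation: Oakdale 1, Rivermont 1, Pinehurst 29, Claybrook 1, Stonebridge 1, Millford 1.
Pinehurst has quota 30.342 (lower 30, upper 31) but receives 29 — outside the quota interval.

Pinehurst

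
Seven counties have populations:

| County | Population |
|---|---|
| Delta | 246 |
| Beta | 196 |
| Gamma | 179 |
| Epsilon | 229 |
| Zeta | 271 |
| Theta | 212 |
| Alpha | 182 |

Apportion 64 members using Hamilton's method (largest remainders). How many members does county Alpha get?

Total 1515; standard divisor 1515/64 ≈ 23.672.
Standard quotas: Delta 10.392, Beta 8.280, Gamma 7.562, Epsilon 9.674, Zeta 11.448, Theta 8.956, Alpha 7.688.
Lower quotas: Delta 10, Beta 8, Gamma 7, Epsilon 9, Zeta 11, Theta 8, Alpha 7 (sum 60, leaving 4 seats).
Remainders in descending order: Theta 0.956, Alpha 0.688, Epsilon 0.674, Gamma 0.562, Zeta 0.448, Delta 0.392, Beta 0.280.
The surplus seats go to Theta, Alpha, Epsilon, Gamma.
Alpha receives 8.

8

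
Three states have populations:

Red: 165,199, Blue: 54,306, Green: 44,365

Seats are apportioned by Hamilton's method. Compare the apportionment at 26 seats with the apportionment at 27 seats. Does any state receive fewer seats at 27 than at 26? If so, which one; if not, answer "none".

Green

At 26 seats: Red 16, Blue 5, Green 5.
At 27 seats: Red 17, Blue 6, Green 4.
Green drops from 5 to 4.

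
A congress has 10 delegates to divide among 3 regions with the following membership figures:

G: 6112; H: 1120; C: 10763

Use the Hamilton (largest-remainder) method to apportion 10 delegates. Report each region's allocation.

G: 3, H: 1, C: 6

The standard divisor is 17995/10 ≈ 1799.5.
Standard quotas: G 3.3965, H 0.6224, C 5.9811.
Lower quotas: G 3, H 0, C 5 (sum 8, leaving 2 seats).
Remainders in descending order: C 0.9811, H 0.6224, G 0.3965.
The surplus seats go to C, H.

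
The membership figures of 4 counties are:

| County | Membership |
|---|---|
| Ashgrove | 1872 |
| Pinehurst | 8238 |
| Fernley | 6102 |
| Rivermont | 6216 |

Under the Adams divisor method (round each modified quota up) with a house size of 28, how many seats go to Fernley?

Standard divisor 22428/28 ≈ 801; standard quotas: Ashgrove 2.337, Pinehurst 10.285, Fernley 7.618, Rivermont 7.760.
Rounding up gives 3, 11, 8, 8 = 30 seats, so the divisor must be adjusted.
With modified divisor 880: modified quotas Ashgrove 2.127, Pinehurst 9.361, Fernley 6.934, Rivermont 7.064.
Rounding up: Ashgrove 3, Pinehurst 10, Fernley 7, Rivermont 8 (total 28).
Fernley receives 7.

7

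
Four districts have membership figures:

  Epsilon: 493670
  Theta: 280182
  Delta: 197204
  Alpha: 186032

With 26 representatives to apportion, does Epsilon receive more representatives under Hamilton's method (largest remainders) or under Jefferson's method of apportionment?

Jefferson

Hamilton: Epsilon 11, Theta 6, Delta 5, Alpha 4.
Jefferson: Epsilon 12, Theta 6, Delta 4, Alpha 4.
Epsilon gets 11 under Hamilton and 12 under Jefferson.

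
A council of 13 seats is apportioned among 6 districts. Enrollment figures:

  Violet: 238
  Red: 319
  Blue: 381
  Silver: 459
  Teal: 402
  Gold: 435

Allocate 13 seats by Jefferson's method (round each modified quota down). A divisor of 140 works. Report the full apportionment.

With modified divisor 140: modified quotas Violet 1.700, Red 2.279, Blue 2.721, Silver 3.279, Teal 2.871, Gold 3.107.
Rounding down: Violet 1, Red 2, Blue 2, Silver 3, Teal 2, Gold 3 (total 13).

Violet=1, Red=2, Blue=2, Silver=3, Teal=2, Gold=3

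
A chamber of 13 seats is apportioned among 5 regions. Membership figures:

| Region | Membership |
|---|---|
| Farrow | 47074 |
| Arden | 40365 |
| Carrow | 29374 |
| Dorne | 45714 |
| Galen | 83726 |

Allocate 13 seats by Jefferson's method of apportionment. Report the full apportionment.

Farrow 3; Arden 2; Carrow 1; Dorne 2; Galen 5

Standard divisor 246253/13 ≈ 18942.538; standard quotas: Farrow 2.485, Arden 2.131, Carrow 1.551, Dorne 2.413, Galen 4.420.
Rounding down gives 2, 2, 1, 2, 4 = 11 seats, so the divisor must be adjusted.
With modified divisor 15500: modified quotas Farrow 3.037, Arden 2.604, Carrow 1.895, Dorne 2.949, Galen 5.402.
Rounding down: Farrow 3, Arden 2, Carrow 1, Dorne 2, Galen 5 (total 13).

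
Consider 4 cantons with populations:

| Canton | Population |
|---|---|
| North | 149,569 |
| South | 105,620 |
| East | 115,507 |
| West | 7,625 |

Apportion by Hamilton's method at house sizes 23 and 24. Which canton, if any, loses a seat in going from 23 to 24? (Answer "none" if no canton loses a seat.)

At 23 seats: North 9, South 6, East 7, West 1.
At 24 seats: North 10, South 7, East 7, West 0.
West drops from 1 to 0.

West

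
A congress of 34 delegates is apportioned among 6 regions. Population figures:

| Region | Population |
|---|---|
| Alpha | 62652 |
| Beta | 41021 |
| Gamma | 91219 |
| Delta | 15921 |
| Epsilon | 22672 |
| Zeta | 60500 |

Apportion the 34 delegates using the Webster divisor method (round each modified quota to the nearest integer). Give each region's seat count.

Alpha=7, Beta=5, Gamma=10, Delta=2, Epsilon=3, Zeta=7

Standard divisor 293985/34 ≈ 8646.618; standard quotas: Alpha 7.246, Beta 4.744, Gamma 10.550, Delta 1.841, Epsilon 2.622, Zeta 6.997.
Rounding to the nearest integer gives 7, 5, 11, 2, 3, 7 = 35 seats, so the divisor must be adjusted.
With modified divisor 8900: modified quotas Alpha 7.040, Beta 4.609, Gamma 10.249, Delta 1.789, Epsilon 2.547, Zeta 6.798.
Rounding to the nearest integer: Alpha 7, Beta 5, Gamma 10, Delta 2, Epsilon 3, Zeta 7 (total 34).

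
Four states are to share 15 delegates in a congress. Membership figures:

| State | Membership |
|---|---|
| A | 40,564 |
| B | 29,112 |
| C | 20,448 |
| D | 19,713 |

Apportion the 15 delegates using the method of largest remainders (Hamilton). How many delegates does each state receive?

The standard divisor is 109837/15 ≈ 7322.467.
Standard quotas: A 5.5397, B 3.9757, C 2.7925, D 2.6921.
Lower quotas: A 5, B 3, C 2, D 2 (sum 12, leaving 3 seats).
Remainders in descending order: B 0.9757, C 0.7925, D 0.6921, A 0.5397.
Largest remainders: B, C, D receive the extra seats.

A 5, B 4, C 3, D 3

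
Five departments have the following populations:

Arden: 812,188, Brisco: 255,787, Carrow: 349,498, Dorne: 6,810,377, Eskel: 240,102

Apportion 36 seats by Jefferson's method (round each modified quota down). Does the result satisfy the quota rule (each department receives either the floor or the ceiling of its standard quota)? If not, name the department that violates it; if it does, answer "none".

Standard quotas: Arden 3.453, Brisco 1.087, Carrow 1.486, Dorne 28.953, Eskel 1.021.
Jefferson allocation: Arden 3, Brisco 1, Carrow 1, Dorne 30, Eskel 1.
Dorne has quota 28.953 (lower 28, upper 29) but receives 30 — outside the quota interval.

Dorne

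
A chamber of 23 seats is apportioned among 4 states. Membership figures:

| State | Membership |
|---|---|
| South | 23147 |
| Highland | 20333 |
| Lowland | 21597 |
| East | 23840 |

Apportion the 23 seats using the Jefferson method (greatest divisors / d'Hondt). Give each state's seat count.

South 6, Highland 5, Lowland 6, East 6

Standard divisor 88917/23 ≈ 3865.957; standard quotas: South 5.987, Highland 5.260, Lowland 5.586, East 6.167.
Rounding down gives 5, 5, 5, 6 = 21 seats, so the divisor must be adjusted.
With modified divisor 3500: modified quotas South 6.613, Highland 5.809, Lowland 6.171, East 6.811.
Rounding down: South 6, Highland 5, Lowland 6, East 6 (total 23).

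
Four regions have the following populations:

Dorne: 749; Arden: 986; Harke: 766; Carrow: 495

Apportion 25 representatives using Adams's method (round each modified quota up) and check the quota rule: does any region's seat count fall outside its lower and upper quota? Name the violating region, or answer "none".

none

Standard quotas: Dorne 6.250, Arden 8.228, Harke 6.392, Carrow 4.131.
Adams allocation: Dorne 6, Arden 8, Harke 7, Carrow 4.
Every allocation lies between the lower and upper quota.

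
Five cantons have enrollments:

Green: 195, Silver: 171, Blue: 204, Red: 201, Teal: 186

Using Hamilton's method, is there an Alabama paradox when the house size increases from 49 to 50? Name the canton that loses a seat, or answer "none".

none

At 49 seats: Green 10, Silver 9, Blue 10, Red 10, Teal 10.
At 50 seats: Green 10, Silver 9, Blue 11, Red 10, Teal 10.
No canton's allocation decreased.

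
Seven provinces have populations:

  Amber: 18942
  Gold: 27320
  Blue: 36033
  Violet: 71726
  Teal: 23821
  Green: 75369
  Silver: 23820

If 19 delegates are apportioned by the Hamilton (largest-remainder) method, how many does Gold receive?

2

Standard divisor: 277031 ÷ 19 ≈ 14580.579.
Standard quotas: Amber 1.2991, Gold 1.8737, Blue 2.4713, Violet 4.9193, Teal 1.6337, Green 5.1691, Silver 1.6337.
Lower quotas: Amber 1, Gold 1, Blue 2, Violet 4, Teal 1, Green 5, Silver 1 (sum 15, leaving 4 seats).
Remainders in descending order: Violet 0.9193, Gold 0.8737, Teal 0.6337, Silver 0.6337, Blue 0.4713, Amber 0.2991, Green 0.1691.
The surplus seats go to Violet, Gold, Teal, Silver.
Gold receives 2.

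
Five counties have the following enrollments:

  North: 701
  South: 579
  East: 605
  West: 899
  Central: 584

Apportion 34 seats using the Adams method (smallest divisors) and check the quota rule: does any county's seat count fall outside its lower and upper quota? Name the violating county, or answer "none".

none

Standard quotas: North 7.077, South 5.845, East 6.107, West 9.075, Central 5.895.
Adams allocation: North 7, South 6, East 6, West 9, Central 6.
Every allocation lies between the lower and upper quota.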